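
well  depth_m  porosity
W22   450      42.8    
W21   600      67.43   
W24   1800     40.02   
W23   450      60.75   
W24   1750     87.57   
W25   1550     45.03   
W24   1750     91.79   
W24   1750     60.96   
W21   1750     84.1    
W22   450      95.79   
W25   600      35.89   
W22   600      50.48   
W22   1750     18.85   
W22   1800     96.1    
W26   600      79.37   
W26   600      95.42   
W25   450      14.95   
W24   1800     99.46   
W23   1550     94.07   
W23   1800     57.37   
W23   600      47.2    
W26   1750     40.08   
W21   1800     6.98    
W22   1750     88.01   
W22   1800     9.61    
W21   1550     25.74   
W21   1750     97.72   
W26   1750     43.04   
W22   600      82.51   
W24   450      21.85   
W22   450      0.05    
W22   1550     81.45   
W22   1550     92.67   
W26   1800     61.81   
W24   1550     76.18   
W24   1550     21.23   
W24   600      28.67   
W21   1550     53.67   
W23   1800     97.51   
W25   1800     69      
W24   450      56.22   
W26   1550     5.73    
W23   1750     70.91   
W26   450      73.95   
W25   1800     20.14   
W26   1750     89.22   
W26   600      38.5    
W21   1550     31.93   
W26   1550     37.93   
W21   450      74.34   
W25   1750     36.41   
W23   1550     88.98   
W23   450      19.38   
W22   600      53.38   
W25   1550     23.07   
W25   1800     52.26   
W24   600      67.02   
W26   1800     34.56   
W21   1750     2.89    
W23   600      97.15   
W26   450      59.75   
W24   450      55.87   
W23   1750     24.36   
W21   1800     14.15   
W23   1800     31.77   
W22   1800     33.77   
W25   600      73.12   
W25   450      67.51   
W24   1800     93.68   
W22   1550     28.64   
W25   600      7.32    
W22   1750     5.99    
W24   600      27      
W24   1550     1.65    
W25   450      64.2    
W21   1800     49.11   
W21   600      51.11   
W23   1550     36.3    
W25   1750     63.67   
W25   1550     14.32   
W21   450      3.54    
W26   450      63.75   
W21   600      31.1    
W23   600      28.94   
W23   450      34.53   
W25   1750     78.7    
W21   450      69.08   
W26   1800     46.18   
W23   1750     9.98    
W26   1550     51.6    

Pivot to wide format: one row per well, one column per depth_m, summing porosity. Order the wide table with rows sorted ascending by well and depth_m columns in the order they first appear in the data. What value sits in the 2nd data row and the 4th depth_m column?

112.85

With rows sorted ascending by well, row 2 is well=W22. depth_m columns in first-appearance order: 450, 600, 1800, 1750, 1550; column 4 is 1750.
Long rows with well=W22, depth_m=1750: 18.85 + 88.01 + 5.99 = 112.85.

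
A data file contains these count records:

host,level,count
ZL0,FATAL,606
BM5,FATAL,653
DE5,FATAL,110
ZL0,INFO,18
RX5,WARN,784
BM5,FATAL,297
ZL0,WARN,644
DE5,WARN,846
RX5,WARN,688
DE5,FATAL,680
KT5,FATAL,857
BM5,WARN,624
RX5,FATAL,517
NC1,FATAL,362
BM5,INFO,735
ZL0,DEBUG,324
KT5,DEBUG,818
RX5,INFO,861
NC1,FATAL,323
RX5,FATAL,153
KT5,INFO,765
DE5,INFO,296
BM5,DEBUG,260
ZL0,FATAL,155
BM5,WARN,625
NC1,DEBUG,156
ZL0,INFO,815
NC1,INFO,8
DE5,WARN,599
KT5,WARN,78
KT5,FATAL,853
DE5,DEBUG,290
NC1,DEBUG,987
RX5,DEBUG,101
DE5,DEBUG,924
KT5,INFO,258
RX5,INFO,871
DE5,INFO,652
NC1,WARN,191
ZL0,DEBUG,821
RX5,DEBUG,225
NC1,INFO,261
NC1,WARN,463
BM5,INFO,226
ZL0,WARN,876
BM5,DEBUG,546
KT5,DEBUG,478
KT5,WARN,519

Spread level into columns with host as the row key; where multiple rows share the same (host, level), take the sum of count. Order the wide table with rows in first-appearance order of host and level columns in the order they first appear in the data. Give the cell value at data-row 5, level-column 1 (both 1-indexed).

1710

With rows in first-appearance order of host, row 5 is host=KT5. level columns in first-appearance order: FATAL, INFO, WARN, DEBUG; column 1 is FATAL.
Long rows with host=KT5, level=FATAL: 857 + 853 = 1710.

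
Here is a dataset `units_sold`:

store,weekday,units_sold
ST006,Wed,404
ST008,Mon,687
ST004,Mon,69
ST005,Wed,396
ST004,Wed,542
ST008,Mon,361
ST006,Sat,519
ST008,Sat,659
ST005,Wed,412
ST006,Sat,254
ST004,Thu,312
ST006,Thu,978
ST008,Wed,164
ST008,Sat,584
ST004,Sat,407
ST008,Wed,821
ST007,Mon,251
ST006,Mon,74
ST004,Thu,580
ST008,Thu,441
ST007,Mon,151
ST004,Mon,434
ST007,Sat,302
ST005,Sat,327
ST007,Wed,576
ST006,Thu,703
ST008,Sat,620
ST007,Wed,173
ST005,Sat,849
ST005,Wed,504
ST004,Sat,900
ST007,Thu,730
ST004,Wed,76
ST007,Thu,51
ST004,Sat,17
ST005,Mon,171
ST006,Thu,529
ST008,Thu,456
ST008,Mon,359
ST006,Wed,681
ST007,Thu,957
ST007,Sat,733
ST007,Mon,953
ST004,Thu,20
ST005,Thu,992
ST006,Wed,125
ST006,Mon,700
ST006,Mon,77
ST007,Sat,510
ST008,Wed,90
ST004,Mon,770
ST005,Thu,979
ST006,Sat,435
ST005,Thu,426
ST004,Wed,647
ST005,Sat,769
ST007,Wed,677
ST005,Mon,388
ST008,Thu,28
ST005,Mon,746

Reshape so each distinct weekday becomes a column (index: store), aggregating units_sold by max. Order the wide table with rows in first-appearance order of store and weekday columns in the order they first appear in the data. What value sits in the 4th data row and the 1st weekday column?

504

With rows in first-appearance order of store, row 4 is store=ST005. weekday columns in first-appearance order: Wed, Mon, Sat, Thu; column 1 is Wed.
Long rows with store=ST005, weekday=Wed: max(396, 412, 504) = 504.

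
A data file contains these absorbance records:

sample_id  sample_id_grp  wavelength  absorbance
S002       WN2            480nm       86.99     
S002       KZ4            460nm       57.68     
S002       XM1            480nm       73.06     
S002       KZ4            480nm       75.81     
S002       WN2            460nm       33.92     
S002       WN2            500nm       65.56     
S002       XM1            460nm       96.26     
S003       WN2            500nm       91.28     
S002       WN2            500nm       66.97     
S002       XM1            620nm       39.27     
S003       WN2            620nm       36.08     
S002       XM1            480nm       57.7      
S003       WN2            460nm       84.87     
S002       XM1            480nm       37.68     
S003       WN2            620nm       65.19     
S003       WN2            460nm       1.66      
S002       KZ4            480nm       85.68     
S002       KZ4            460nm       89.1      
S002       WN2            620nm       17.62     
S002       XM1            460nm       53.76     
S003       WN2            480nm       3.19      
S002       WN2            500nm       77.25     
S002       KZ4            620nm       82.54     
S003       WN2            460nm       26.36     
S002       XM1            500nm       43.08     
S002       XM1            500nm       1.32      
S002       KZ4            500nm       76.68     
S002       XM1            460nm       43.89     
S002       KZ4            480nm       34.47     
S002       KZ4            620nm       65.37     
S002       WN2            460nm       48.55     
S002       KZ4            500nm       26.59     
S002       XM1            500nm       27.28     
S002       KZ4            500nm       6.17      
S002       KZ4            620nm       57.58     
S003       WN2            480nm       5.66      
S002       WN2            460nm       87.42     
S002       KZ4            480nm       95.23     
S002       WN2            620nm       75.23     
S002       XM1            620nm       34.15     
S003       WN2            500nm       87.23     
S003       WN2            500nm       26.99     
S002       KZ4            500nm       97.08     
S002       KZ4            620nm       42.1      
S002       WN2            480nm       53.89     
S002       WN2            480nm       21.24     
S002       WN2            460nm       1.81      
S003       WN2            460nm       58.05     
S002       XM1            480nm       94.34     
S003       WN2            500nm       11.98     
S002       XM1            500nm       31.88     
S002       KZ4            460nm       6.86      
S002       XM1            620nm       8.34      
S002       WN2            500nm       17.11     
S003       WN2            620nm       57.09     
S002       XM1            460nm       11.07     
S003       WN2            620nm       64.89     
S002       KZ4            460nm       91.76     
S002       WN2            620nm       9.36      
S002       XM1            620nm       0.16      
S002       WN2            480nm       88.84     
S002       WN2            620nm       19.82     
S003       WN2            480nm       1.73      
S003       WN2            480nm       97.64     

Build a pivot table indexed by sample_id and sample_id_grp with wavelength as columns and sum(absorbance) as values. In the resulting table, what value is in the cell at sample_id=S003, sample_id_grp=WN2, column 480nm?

108.22

Rows with sample_id=S003, sample_id_grp=WN2 and wavelength=480nm: absorbance values are 3.19, 5.66, 1.73, 97.64.
3.19 + 5.66 + 1.73 + 97.64 = 108.22.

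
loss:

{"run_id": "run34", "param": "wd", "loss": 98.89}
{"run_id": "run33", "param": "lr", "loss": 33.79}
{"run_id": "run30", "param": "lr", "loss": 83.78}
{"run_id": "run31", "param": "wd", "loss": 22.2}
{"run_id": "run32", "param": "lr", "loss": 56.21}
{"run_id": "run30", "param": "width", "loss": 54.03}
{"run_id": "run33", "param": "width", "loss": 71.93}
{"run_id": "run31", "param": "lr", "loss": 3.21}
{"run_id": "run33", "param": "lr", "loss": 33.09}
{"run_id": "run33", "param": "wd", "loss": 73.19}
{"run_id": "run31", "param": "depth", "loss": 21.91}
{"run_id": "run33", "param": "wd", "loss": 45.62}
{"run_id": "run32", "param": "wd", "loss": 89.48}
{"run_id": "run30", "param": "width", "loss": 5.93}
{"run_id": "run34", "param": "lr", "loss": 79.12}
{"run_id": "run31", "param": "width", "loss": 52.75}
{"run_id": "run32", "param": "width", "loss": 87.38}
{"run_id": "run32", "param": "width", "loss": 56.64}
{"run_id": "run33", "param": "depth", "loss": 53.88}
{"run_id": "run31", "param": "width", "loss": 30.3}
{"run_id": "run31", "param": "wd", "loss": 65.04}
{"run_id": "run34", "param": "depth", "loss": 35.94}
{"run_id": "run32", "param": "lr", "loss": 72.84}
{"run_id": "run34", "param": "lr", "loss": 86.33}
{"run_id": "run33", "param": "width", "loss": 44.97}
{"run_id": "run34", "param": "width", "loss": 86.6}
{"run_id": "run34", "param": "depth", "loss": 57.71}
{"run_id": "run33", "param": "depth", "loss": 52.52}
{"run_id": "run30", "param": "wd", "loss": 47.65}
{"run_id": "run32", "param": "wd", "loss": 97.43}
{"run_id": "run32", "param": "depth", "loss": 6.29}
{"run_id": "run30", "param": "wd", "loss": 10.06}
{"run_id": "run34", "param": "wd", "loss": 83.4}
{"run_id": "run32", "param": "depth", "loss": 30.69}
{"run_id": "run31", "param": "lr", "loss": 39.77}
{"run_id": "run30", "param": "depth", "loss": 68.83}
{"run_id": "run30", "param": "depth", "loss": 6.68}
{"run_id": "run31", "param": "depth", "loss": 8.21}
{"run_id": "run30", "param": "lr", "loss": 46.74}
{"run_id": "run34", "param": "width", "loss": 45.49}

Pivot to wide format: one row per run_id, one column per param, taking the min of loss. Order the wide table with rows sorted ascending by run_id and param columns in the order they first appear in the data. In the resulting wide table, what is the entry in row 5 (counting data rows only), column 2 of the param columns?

With rows sorted ascending by run_id, row 5 is run_id=run34. param columns in first-appearance order: wd, lr, width, depth; column 2 is lr.
Long rows with run_id=run34, param=lr: min(79.12, 86.33) = 79.12.

79.12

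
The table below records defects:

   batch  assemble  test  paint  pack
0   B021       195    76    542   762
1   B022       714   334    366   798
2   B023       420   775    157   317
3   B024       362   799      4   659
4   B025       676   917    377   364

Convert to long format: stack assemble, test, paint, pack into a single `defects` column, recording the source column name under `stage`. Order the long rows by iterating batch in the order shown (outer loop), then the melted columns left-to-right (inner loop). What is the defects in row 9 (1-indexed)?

20 rows total (5 × 4). Row 9: index ⌊(9-1)/4⌋ = 2 into batch → B023; (9-1) mod 4 = 0 into the melted columns → assemble.
So row 9 is (B023, assemble, 420); defects = 420.

420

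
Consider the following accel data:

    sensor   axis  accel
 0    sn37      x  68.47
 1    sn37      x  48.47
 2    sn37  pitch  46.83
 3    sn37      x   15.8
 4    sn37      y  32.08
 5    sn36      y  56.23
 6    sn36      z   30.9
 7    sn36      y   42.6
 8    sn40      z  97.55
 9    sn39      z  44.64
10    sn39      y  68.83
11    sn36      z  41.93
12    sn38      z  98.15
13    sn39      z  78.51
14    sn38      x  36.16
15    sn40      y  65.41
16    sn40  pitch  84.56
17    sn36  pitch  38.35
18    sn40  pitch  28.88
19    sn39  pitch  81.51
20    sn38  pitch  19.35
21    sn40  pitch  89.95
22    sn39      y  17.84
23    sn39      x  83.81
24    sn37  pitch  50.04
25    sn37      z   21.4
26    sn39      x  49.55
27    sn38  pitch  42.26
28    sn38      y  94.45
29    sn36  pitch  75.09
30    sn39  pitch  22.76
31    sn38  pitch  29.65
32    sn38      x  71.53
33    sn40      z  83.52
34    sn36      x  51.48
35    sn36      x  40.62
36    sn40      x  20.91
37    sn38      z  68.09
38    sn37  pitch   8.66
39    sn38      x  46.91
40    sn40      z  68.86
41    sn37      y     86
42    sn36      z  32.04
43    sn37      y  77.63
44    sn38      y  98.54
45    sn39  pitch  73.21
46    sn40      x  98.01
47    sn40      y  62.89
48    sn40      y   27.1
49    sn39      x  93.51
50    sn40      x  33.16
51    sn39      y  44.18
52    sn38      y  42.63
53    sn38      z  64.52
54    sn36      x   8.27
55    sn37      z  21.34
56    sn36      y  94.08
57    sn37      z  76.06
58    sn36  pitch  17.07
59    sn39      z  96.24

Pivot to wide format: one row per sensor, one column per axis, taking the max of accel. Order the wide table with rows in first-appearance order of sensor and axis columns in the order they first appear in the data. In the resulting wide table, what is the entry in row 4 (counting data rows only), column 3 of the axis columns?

With rows in first-appearance order of sensor, row 4 is sensor=sn39. axis columns in first-appearance order: x, pitch, y, z; column 3 is y.
Long rows with sensor=sn39, axis=y: max(68.83, 17.84, 44.18) = 68.83.

68.83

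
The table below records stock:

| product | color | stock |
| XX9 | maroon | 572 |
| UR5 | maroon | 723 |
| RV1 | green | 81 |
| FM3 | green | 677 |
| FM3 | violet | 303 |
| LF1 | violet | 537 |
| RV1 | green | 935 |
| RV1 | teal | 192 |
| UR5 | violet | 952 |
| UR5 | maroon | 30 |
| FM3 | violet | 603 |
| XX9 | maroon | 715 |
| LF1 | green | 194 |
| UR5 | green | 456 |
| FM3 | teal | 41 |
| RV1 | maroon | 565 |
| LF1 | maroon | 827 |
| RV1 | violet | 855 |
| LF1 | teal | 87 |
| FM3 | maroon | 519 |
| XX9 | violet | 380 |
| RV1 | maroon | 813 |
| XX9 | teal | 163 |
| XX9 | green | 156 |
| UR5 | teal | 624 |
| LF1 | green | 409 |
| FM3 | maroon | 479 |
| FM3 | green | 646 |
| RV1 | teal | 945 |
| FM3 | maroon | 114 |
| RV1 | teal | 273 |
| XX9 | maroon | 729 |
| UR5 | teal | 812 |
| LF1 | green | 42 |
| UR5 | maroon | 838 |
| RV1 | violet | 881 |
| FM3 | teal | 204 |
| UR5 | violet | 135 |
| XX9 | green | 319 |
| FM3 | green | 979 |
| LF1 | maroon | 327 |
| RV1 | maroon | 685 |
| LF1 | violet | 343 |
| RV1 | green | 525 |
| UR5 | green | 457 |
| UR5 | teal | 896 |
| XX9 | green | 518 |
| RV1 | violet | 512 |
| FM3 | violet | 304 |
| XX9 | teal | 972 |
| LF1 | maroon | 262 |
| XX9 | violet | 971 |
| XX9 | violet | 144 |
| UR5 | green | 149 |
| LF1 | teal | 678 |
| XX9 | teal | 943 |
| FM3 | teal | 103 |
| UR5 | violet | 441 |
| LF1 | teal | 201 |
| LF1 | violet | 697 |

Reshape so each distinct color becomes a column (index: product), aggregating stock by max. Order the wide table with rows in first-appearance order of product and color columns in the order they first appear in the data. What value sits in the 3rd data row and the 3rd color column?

With rows in first-appearance order of product, row 3 is product=RV1. color columns in first-appearance order: maroon, green, violet, teal; column 3 is violet.
Long rows with product=RV1, color=violet: max(855, 881, 512) = 881.

881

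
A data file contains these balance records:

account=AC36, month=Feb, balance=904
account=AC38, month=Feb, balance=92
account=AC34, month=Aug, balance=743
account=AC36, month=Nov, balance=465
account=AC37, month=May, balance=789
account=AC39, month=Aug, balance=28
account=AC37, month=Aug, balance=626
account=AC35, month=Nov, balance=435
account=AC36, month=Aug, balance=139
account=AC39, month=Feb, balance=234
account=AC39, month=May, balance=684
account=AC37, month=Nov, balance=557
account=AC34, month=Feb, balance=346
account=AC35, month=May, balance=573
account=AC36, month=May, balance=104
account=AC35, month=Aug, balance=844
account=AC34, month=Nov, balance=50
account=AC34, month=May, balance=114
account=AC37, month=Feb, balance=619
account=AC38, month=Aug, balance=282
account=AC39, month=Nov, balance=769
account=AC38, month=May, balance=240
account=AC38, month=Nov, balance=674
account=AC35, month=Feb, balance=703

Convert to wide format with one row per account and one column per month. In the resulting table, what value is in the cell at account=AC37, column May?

Wide layout: rows indexed by account, columns are the 4 distinct month values (Feb, Aug, Nov, May).
Cell (account=AC37, month=May) draws from the long row where account=AC37 and month=May, which has balance=789.

789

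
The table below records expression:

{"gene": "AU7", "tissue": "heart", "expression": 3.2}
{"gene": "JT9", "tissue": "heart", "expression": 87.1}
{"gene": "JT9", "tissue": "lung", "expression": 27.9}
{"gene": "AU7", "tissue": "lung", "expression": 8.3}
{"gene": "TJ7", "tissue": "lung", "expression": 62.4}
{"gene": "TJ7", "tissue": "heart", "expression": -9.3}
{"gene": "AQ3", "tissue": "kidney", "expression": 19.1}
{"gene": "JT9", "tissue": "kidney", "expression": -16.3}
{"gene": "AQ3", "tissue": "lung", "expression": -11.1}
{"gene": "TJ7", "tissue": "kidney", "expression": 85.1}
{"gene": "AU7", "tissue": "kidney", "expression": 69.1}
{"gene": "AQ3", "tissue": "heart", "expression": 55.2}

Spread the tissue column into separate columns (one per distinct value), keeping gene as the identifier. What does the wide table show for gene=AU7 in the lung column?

Wide layout: rows indexed by gene, columns are the 3 distinct tissue values (heart, lung, kidney).
Cell (gene=AU7, tissue=lung) draws from the long row where gene=AU7 and tissue=lung, which has expression=8.3.

8.3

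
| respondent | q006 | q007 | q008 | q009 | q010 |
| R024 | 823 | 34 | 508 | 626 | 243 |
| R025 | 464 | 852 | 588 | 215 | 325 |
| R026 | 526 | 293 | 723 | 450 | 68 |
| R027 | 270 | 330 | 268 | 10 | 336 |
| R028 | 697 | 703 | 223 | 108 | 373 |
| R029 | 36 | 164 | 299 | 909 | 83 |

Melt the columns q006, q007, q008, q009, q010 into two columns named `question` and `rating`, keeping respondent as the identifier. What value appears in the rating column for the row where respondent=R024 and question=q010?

243

Unpivoting turns each (respondent, wide-column) pair into one long row.
The wide cell at row R024, column q010 holds 243, so the long row (R024, q010) has rating=243.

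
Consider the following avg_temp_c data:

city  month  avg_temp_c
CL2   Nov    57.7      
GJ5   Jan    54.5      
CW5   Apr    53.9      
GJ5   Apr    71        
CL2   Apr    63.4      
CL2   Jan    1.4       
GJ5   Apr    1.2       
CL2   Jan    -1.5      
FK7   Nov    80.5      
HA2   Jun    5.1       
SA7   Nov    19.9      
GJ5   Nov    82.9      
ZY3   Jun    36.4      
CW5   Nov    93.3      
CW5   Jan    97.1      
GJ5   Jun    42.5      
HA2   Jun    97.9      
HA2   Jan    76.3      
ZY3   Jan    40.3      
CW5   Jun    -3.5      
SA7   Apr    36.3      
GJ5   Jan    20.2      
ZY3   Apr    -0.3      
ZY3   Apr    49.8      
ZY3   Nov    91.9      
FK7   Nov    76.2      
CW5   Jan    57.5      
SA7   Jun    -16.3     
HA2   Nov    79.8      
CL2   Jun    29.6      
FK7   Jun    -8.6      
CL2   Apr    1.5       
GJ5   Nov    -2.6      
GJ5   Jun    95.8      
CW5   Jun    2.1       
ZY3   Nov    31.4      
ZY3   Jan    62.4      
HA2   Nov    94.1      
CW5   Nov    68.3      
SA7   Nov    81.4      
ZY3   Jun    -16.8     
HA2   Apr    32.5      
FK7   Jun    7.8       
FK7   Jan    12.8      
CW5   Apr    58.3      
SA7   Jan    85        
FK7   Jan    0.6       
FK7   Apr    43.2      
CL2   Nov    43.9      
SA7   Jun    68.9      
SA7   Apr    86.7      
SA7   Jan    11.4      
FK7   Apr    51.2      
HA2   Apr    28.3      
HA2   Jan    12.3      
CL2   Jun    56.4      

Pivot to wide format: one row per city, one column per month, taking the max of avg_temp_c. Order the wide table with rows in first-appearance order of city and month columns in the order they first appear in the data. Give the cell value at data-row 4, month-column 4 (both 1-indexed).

7.8

With rows in first-appearance order of city, row 4 is city=FK7. month columns in first-appearance order: Nov, Jan, Apr, Jun; column 4 is Jun.
Long rows with city=FK7, month=Jun: max(-8.6, 7.8) = 7.8.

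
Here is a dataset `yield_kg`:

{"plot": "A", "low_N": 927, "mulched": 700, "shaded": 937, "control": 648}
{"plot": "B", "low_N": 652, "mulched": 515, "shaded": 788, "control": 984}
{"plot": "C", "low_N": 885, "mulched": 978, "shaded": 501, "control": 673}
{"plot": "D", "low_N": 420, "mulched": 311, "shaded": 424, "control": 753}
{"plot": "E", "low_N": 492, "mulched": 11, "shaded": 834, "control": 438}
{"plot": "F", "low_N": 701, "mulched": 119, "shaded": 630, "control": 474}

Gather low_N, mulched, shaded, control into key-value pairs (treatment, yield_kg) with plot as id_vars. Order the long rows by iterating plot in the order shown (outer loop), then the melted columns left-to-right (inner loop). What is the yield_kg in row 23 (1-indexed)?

630

24 rows total (6 × 4). Row 23: index ⌊(23-1)/4⌋ = 5 into plot → F; (23-1) mod 4 = 2 into the melted columns → shaded.
So row 23 is (F, shaded, 630); yield_kg = 630.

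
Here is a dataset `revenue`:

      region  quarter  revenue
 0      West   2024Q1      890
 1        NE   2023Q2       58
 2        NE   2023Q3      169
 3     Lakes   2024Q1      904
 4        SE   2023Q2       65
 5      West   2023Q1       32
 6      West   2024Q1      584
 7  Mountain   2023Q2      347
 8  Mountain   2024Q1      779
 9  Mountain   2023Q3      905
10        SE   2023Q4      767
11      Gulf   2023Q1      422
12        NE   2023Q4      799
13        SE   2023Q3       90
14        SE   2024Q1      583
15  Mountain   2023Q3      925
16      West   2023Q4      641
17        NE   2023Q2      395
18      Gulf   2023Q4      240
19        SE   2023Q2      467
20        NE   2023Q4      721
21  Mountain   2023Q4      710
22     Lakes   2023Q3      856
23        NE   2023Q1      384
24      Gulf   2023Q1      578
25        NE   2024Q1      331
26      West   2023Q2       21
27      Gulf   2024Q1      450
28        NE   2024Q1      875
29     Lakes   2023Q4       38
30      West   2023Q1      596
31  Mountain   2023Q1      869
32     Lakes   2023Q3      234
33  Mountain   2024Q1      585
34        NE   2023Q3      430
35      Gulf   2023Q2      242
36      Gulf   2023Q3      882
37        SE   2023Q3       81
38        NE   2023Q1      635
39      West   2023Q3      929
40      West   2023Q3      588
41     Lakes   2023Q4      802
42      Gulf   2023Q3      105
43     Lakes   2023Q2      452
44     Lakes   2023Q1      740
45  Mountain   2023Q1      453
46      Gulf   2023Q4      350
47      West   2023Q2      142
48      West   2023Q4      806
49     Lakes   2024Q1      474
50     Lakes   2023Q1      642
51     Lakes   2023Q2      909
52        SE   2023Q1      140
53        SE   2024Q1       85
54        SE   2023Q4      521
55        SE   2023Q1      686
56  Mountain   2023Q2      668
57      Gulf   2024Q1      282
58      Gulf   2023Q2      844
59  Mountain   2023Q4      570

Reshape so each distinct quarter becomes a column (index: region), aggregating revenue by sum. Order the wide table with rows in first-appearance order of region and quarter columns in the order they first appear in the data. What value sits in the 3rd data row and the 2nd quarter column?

With rows in first-appearance order of region, row 3 is region=Lakes. quarter columns in first-appearance order: 2024Q1, 2023Q2, 2023Q3, 2023Q1, 2023Q4; column 2 is 2023Q2.
Long rows with region=Lakes, quarter=2023Q2: 452 + 909 = 1361.

1361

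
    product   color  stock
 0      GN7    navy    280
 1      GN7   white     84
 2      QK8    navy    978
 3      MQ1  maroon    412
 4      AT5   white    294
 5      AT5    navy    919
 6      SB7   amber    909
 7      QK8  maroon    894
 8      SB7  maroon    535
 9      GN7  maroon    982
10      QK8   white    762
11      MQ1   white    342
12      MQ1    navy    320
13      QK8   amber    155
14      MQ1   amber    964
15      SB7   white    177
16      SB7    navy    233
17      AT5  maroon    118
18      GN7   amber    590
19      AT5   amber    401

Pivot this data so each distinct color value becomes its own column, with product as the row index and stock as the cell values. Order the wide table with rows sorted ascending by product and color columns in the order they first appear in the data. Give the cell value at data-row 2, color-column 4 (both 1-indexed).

With rows sorted ascending by product, row 2 is product=GN7. color columns in first-appearance order: navy, white, maroon, amber; column 4 is amber.
Long rows with product=GN7, color=amber: stock = 590.

590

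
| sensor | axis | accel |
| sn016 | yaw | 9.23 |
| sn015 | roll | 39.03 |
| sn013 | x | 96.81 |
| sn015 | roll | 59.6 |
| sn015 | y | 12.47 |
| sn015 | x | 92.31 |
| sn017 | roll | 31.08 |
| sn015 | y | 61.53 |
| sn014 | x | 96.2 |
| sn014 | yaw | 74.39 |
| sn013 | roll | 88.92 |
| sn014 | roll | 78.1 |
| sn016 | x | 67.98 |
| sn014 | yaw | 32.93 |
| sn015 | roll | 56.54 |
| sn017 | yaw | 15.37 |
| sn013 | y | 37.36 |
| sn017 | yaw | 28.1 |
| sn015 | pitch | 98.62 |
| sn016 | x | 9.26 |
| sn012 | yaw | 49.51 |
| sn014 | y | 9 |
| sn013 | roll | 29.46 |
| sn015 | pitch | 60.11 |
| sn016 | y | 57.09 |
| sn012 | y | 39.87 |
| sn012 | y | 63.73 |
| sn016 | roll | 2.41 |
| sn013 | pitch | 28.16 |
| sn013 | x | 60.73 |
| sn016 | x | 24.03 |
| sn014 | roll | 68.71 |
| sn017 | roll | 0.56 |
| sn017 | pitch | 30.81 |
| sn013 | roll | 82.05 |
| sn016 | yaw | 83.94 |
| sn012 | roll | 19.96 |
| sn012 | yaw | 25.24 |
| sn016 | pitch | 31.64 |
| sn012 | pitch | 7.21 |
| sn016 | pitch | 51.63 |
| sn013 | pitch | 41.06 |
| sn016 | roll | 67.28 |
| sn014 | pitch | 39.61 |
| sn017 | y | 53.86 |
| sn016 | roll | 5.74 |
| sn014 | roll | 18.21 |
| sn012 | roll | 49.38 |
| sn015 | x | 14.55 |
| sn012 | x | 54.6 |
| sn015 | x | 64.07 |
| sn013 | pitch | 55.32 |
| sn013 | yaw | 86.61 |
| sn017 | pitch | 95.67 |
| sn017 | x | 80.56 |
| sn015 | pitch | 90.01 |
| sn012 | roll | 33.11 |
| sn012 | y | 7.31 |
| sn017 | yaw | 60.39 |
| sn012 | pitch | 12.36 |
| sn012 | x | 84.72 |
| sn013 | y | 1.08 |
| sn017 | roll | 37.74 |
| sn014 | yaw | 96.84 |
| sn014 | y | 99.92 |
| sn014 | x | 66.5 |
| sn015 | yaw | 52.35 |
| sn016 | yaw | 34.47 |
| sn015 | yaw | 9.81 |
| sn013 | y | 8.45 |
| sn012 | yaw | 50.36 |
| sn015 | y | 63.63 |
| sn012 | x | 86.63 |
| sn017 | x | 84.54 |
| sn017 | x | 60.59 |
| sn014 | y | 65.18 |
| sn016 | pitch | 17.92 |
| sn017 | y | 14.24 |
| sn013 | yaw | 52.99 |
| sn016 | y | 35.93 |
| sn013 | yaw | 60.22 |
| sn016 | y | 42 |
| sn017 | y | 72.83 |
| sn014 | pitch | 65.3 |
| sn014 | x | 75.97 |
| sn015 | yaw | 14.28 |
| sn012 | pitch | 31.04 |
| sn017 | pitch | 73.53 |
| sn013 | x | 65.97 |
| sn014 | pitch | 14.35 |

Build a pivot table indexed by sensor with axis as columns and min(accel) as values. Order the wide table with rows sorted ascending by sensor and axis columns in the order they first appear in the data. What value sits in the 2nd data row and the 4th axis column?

1.08

With rows sorted ascending by sensor, row 2 is sensor=sn013. axis columns in first-appearance order: yaw, roll, x, y, pitch; column 4 is y.
Long rows with sensor=sn013, axis=y: min(37.36, 1.08, 8.45) = 1.08.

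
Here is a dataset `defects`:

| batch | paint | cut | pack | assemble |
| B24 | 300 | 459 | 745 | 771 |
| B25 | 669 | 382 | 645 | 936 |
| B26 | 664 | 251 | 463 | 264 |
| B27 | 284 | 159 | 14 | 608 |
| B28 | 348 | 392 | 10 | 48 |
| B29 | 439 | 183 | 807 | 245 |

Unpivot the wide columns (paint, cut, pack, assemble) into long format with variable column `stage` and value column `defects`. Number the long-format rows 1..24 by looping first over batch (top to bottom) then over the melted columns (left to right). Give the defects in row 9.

24 rows total (6 × 4). Row 9: index ⌊(9-1)/4⌋ = 2 into batch → B26; (9-1) mod 4 = 0 into the melted columns → paint.
So row 9 is (B26, paint, 664); defects = 664.

664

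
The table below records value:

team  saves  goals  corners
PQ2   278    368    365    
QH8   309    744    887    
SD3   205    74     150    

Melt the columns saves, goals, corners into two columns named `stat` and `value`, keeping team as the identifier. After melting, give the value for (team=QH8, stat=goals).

Unpivoting turns each (team, wide-column) pair into one long row.
The wide cell at row QH8, column goals holds 744, so the long row (QH8, goals) has value=744.

744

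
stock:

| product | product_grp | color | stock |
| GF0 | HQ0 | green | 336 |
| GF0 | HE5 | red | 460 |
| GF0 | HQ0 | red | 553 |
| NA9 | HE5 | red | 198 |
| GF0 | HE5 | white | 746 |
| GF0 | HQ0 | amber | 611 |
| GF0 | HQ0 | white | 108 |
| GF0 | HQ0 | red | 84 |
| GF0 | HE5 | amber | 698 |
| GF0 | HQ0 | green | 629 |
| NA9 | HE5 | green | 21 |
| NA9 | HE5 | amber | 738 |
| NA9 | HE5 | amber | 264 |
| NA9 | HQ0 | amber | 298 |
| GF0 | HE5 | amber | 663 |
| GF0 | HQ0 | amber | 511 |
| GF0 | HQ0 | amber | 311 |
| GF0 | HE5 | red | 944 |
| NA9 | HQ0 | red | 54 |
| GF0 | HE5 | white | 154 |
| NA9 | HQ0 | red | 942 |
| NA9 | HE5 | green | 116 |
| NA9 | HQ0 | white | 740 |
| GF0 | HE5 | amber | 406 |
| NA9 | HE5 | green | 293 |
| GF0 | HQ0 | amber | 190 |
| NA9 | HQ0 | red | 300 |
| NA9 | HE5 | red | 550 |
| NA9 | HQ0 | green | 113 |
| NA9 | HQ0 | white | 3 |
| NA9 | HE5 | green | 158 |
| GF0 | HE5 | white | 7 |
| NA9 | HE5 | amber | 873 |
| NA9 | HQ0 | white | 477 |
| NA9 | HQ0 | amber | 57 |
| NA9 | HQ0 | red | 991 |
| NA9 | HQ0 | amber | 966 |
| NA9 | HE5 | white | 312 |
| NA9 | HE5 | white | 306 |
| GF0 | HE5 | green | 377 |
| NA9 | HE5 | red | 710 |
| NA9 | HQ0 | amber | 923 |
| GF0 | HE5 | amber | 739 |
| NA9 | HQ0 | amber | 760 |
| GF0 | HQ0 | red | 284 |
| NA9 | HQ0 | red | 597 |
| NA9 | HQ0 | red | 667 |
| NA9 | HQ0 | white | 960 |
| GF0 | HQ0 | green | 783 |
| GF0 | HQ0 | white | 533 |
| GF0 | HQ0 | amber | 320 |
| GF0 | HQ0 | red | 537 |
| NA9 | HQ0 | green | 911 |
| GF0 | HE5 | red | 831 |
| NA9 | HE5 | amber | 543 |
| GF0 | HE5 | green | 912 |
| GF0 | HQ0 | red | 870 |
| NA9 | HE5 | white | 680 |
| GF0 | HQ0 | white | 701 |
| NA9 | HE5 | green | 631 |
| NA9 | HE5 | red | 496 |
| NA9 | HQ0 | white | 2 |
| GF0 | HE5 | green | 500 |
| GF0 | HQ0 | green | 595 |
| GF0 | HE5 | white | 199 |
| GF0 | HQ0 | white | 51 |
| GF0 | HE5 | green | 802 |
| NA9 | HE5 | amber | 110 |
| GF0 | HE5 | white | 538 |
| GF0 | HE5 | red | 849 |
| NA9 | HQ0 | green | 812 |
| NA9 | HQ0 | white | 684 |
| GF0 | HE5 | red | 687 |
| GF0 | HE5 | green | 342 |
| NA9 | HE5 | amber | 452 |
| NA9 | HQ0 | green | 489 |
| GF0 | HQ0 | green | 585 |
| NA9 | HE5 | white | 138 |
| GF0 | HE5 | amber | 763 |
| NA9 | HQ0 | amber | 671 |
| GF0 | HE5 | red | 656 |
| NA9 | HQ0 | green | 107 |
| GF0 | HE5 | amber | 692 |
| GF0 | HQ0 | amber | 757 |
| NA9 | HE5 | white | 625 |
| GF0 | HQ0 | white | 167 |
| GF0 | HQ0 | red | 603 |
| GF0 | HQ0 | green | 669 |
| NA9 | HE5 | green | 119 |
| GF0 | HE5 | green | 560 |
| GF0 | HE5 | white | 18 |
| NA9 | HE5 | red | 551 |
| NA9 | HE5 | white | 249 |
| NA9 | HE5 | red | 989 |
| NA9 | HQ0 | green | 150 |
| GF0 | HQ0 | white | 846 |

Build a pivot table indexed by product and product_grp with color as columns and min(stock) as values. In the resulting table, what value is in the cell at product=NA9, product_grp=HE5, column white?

Rows with product=NA9, product_grp=HE5 and color=white: stock values are 312, 306, 680, 138, 625, 249.
min(312, 306, 680, 138, 625, 249) = 138.

138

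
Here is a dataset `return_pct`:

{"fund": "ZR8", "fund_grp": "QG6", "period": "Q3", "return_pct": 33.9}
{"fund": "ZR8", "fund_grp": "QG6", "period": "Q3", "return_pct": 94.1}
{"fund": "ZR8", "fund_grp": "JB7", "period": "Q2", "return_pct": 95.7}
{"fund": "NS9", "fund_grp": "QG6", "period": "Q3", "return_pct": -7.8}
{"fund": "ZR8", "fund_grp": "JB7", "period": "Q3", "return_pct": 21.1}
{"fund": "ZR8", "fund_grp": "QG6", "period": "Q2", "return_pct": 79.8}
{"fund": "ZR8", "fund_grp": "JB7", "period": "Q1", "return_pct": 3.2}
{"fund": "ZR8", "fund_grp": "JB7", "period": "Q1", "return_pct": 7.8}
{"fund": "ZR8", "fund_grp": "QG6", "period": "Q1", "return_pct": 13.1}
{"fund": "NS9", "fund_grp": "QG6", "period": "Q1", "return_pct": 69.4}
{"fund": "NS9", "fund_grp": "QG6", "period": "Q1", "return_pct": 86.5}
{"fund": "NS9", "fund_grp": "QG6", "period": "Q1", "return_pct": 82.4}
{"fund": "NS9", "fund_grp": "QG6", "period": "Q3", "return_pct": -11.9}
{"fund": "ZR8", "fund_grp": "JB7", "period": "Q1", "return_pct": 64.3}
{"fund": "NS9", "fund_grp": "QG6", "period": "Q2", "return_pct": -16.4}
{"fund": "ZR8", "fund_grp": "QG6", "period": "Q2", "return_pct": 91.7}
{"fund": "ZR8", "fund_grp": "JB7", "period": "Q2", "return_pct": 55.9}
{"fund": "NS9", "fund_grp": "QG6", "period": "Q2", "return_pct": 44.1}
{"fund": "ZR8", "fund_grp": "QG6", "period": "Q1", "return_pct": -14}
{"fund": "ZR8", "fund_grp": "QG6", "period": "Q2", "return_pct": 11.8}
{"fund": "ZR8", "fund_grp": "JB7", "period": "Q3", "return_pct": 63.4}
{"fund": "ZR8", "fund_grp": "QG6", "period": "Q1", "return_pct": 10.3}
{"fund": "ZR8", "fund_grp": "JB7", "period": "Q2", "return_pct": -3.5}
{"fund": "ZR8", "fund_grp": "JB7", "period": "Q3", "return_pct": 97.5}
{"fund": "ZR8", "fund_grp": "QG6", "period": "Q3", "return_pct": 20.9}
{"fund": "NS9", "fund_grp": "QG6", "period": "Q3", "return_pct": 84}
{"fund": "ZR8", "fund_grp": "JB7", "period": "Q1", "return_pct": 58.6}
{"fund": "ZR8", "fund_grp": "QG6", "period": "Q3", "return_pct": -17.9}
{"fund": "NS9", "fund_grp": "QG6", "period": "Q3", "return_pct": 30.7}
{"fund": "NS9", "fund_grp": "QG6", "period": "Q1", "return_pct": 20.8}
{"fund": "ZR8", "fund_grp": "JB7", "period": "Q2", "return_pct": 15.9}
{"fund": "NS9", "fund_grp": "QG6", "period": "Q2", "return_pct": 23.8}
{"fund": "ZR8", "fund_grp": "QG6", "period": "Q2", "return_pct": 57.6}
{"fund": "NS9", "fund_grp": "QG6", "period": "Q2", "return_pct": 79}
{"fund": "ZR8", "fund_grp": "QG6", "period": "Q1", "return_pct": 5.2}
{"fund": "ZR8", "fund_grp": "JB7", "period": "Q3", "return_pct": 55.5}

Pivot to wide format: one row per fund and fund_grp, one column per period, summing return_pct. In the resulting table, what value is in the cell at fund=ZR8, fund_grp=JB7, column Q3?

237.5

Rows with fund=ZR8, fund_grp=JB7 and period=Q3: return_pct values are 21.1, 63.4, 97.5, 55.5.
21.1 + 63.4 + 97.5 + 55.5 = 237.5.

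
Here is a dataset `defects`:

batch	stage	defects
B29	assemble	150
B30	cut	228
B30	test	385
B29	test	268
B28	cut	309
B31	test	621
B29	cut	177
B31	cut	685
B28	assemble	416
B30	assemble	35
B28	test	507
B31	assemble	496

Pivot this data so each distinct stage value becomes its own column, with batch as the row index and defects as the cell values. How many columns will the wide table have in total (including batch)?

1 column for batch plus 3 distinct stage values → 4 columns.

4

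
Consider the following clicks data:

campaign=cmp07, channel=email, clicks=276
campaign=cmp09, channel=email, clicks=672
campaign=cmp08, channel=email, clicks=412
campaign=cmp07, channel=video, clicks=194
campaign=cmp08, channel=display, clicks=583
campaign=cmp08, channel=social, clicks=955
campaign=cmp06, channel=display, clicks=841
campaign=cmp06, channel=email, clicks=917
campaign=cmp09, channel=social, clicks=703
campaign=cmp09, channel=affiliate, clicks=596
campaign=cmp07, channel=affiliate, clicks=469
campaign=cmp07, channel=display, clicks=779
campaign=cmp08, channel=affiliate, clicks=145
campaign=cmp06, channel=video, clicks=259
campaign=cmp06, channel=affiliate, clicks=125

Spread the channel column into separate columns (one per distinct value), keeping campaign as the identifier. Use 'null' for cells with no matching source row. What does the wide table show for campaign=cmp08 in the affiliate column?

The long row with campaign=cmp08, channel=affiliate has clicks=145.

145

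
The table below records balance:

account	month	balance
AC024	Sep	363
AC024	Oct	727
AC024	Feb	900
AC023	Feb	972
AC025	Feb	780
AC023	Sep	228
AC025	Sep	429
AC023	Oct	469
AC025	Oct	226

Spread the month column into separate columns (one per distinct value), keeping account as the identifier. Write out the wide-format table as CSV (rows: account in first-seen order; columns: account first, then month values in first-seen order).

Columns: account plus the 3 distinct month values (Sep, Oct, Feb).
For example, row AC024 column Sep takes balance=363 from the long row (AC024, Sep).

account,Sep,Oct,Feb
AC024,363,727,900
AC023,228,469,972
AC025,429,226,780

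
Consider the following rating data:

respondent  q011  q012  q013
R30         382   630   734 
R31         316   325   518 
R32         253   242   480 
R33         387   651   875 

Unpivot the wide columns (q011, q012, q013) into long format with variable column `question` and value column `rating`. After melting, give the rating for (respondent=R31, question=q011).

316

Unpivoting turns each (respondent, wide-column) pair into one long row.
The wide cell at row R31, column q011 holds 316, so the long row (R31, q011) has rating=316.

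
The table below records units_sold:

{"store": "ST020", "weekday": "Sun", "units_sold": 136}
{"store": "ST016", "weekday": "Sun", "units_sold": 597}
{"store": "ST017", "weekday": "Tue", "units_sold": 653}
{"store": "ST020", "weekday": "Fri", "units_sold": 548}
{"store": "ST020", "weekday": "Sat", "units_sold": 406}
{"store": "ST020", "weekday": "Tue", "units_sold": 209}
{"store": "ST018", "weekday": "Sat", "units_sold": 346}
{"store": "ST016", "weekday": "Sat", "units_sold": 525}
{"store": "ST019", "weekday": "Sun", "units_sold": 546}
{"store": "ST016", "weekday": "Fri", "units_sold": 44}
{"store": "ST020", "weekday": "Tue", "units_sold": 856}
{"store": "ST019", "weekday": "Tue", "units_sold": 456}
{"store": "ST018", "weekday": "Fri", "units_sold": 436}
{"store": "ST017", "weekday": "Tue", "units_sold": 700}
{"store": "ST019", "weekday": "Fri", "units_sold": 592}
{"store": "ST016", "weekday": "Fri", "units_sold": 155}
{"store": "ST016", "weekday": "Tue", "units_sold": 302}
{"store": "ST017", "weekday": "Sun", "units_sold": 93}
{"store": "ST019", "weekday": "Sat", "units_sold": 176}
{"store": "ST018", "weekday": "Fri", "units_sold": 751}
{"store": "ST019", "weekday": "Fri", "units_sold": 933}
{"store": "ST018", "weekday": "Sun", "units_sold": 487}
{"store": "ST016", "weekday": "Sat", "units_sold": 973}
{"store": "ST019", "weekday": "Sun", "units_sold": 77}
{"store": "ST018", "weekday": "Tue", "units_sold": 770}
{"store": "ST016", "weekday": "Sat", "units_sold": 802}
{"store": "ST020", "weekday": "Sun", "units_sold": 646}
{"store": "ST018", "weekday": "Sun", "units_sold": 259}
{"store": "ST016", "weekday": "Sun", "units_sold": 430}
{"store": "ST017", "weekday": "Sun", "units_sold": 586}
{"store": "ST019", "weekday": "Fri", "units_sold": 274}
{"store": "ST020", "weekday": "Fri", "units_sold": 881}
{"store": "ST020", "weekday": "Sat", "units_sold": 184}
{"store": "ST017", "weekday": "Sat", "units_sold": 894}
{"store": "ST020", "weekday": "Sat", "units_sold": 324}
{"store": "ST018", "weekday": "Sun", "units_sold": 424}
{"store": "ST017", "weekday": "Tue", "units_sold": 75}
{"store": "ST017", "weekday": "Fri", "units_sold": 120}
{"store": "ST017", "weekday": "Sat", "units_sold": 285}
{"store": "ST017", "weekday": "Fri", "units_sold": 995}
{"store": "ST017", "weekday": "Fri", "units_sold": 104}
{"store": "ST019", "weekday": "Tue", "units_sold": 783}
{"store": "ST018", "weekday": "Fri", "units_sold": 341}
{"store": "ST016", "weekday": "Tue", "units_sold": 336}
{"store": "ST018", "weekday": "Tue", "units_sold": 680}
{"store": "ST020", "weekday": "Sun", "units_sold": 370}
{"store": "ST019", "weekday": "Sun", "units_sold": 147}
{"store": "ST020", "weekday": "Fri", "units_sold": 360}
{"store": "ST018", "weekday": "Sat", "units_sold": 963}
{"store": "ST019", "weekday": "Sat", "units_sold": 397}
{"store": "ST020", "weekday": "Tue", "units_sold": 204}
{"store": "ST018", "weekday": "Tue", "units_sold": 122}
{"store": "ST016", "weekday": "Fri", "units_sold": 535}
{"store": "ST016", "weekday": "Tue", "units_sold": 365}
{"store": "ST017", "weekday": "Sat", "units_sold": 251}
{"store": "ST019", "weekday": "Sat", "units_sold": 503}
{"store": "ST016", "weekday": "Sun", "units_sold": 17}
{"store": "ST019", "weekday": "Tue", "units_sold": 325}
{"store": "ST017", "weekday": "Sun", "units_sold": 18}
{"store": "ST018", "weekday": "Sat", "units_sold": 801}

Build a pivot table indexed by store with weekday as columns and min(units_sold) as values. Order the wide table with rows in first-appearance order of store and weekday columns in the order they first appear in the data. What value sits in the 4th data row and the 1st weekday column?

With rows in first-appearance order of store, row 4 is store=ST018. weekday columns in first-appearance order: Sun, Tue, Fri, Sat; column 1 is Sun.
Long rows with store=ST018, weekday=Sun: min(487, 259, 424) = 259.

259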